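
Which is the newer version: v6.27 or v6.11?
v6.27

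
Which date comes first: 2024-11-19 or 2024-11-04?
2024-11-04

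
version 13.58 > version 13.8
True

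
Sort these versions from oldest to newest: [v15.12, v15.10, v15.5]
[v15.5, v15.10, v15.12]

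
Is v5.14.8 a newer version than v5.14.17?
No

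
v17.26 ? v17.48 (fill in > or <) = <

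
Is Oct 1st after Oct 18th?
No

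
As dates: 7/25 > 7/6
True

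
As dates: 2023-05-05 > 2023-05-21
False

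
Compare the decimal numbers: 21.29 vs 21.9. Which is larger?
21.9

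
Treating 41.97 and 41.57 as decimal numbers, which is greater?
41.97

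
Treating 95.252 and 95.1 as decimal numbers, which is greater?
95.252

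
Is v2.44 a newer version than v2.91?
No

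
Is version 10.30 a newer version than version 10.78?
No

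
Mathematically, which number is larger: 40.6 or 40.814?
40.814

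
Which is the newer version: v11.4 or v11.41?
v11.41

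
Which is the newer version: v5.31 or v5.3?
v5.31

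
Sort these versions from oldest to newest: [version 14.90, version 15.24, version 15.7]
[version 14.90, version 15.7, version 15.24]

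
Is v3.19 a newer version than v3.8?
Yes. Version numbers are compared segment by segment as integers, not as decimals: minor version 19 > 8, so v3.19 > v3.8 (even though the decimal 3.19 < 3.8).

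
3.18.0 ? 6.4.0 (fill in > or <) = <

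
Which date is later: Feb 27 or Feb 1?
Feb 27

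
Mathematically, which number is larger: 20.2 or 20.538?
20.538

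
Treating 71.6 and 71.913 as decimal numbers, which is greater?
71.913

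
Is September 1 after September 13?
No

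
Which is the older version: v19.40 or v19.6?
v19.6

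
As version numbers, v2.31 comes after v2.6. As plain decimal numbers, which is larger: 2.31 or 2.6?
2.6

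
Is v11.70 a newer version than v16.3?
No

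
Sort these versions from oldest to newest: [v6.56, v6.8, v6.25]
[v6.8, v6.25, v6.56]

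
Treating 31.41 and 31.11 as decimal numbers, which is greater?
31.41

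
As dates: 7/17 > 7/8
True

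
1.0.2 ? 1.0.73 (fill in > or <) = <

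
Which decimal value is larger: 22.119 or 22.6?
22.6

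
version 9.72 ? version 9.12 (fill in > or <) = >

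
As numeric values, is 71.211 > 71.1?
True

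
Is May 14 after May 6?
Yes. Day 14 comes after day 6 in May — this is a date comparison, not a decimal one (the decimal 5.14 would be smaller than 5.6).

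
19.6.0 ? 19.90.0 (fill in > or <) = <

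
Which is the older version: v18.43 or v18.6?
v18.6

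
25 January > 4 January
True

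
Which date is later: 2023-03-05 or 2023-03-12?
2023-03-12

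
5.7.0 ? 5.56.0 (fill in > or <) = <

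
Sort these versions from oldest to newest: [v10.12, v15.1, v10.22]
[v10.12, v10.22, v15.1]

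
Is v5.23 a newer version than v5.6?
Yes. Version numbers are compared segment by segment as integers, not as decimals: minor version 23 > 6, so v5.23 > v5.6 (even though the decimal 5.23 < 5.6).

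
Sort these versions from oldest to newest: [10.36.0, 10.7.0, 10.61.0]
[10.7.0, 10.36.0, 10.61.0]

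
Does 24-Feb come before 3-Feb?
No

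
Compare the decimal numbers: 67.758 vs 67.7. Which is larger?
67.758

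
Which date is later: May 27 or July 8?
July 8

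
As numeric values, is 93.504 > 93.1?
True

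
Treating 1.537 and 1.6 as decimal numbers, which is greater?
1.6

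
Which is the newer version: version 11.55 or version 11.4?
version 11.55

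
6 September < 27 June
False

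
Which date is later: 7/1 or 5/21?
7/1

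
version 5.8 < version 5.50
True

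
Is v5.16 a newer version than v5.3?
Yes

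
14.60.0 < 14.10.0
False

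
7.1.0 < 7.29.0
True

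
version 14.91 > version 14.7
True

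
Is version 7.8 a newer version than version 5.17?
Yes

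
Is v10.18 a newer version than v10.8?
Yes. Version numbers are compared segment by segment as integers, not as decimals: minor version 18 > 8, so v10.18 > v10.8 (even though the decimal 10.18 < 10.8).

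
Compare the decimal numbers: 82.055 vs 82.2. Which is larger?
82.2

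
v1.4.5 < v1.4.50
True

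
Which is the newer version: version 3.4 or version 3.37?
version 3.37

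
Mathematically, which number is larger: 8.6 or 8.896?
8.896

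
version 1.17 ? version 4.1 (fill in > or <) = <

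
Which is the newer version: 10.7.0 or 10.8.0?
10.8.0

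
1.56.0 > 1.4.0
True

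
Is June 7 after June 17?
No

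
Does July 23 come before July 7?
No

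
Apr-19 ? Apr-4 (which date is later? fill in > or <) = >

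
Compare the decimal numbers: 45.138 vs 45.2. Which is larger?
45.2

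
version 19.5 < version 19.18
True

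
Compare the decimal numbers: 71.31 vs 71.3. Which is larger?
71.31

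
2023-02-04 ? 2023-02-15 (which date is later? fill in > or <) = <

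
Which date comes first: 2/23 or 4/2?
2/23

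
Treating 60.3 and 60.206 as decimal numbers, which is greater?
60.3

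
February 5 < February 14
True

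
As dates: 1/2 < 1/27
True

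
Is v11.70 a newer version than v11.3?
Yes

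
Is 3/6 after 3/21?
No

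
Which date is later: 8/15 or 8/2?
8/15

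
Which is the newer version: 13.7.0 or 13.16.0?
13.16.0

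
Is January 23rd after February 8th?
No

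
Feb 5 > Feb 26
False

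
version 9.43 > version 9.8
True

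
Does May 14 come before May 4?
No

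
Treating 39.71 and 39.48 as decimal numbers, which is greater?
39.71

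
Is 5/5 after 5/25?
No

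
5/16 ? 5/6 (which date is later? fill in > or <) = >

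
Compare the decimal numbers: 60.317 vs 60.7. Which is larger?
60.7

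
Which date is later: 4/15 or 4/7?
4/15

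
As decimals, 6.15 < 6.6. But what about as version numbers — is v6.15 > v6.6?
True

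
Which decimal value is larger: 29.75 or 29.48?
29.75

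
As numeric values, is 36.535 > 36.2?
True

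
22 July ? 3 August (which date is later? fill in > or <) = <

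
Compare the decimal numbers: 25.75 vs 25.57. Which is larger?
25.75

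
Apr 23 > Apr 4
True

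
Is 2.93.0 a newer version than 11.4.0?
No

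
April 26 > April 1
True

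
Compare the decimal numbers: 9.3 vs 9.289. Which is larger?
9.3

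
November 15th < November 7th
False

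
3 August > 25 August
False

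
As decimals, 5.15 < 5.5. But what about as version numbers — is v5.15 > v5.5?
True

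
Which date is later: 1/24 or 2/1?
2/1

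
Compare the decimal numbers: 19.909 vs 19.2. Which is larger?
19.909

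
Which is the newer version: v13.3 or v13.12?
v13.12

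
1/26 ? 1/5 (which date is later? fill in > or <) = >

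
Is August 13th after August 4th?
Yes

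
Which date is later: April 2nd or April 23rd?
April 23rd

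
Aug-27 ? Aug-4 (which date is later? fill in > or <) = >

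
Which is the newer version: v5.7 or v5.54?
v5.54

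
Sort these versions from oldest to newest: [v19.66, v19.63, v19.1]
[v19.1, v19.63, v19.66]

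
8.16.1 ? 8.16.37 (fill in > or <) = <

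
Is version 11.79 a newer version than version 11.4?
Yes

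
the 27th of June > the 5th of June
True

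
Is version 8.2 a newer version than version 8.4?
No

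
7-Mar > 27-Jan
True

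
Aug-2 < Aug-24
True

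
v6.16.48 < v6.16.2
False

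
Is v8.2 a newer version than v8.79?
No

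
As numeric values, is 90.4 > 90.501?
False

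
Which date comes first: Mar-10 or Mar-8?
Mar-8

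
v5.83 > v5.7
True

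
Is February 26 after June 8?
No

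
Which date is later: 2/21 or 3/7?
3/7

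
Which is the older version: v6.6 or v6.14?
v6.6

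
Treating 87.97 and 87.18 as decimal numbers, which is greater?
87.97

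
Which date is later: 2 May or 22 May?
22 May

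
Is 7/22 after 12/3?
No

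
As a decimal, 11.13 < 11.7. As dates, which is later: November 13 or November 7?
November 13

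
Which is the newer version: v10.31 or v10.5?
v10.31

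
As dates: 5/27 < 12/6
True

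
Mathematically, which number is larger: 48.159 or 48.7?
48.7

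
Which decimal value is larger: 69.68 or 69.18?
69.68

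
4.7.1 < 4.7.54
True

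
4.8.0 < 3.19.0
False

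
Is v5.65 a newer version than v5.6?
Yes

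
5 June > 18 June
False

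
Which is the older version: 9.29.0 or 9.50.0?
9.29.0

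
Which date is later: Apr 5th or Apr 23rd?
Apr 23rd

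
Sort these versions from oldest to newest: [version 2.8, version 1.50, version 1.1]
[version 1.1, version 1.50, version 2.8]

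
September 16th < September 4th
False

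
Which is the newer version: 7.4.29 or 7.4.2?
7.4.29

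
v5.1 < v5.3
True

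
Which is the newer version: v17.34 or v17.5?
v17.34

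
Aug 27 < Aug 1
False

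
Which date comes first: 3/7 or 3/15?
3/7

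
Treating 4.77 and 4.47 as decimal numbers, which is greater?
4.77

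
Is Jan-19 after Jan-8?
Yes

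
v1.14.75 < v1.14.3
False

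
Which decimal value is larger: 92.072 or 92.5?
92.5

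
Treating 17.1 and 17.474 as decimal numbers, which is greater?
17.474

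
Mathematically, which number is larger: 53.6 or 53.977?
53.977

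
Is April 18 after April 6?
Yes. Day 18 comes after day 6 in April — this is a date comparison, not a decimal one (the decimal 4.18 would be smaller than 4.6).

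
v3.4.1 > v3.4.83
False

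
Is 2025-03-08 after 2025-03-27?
No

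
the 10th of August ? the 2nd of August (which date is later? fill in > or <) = >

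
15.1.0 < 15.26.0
True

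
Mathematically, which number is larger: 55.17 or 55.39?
55.39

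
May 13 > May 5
True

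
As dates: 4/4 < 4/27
True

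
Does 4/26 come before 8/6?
Yes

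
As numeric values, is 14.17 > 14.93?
False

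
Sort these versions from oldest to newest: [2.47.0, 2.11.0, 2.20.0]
[2.11.0, 2.20.0, 2.47.0]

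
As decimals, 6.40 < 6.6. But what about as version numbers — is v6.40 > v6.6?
True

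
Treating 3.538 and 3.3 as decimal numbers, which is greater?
3.538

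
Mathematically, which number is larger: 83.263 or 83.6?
83.6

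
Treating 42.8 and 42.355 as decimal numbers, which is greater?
42.8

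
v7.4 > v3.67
True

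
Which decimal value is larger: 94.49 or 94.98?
94.98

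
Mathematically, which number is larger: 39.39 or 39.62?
39.62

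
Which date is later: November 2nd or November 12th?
November 12th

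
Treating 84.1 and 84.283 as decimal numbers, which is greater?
84.283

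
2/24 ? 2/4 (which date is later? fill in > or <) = >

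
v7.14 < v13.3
True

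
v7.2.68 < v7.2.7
False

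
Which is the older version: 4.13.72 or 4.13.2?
4.13.2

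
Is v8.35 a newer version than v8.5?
Yes. Version numbers are compared segment by segment as integers, not as decimals: minor version 35 > 5, so v8.35 > v8.5 (even though the decimal 8.35 < 8.5).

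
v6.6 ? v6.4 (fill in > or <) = >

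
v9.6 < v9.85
True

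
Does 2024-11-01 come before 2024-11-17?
Yes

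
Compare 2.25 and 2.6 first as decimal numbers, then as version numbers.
As decimals: 2.25 < 2.6. As versions: v2.25 > v2.6 (minor version 25 > 6).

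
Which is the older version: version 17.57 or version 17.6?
version 17.6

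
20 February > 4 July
False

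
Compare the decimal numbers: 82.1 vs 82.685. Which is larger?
82.685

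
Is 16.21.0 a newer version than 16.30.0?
No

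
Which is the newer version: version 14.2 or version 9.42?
version 14.2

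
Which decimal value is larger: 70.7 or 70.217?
70.7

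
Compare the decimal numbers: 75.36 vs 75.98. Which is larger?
75.98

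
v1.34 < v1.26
False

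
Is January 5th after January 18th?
No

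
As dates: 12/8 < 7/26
False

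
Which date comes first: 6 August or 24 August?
6 August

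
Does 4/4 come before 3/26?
No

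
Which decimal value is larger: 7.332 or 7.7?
7.7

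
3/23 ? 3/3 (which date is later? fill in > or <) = >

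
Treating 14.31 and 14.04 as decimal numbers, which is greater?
14.31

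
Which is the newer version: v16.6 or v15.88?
v16.6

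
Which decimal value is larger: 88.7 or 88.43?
88.7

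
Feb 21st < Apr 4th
True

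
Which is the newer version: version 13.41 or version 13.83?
version 13.83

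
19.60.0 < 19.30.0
False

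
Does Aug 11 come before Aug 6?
No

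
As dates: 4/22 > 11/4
False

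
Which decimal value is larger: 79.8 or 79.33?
79.8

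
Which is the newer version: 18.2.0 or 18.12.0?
18.12.0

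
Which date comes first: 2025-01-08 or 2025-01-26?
2025-01-08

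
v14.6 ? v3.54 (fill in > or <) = >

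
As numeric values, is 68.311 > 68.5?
False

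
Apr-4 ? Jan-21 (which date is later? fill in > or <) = >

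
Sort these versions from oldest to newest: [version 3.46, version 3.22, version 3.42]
[version 3.22, version 3.42, version 3.46]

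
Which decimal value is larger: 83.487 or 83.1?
83.487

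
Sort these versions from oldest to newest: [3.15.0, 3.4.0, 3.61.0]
[3.4.0, 3.15.0, 3.61.0]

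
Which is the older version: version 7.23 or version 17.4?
version 7.23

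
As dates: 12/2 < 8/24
False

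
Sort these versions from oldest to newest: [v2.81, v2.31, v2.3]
[v2.3, v2.31, v2.81]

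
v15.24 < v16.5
True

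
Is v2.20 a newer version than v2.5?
Yes. Version numbers are compared segment by segment as integers, not as decimals: minor version 20 > 5, so v2.20 > v2.5 (even though the decimal 2.20 < 2.5).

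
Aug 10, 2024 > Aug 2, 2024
True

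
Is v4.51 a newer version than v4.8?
Yes. Version numbers are compared segment by segment as integers, not as decimals: minor version 51 > 8, so v4.51 > v4.8 (even though the decimal 4.51 < 4.8).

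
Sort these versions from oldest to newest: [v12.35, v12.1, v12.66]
[v12.1, v12.35, v12.66]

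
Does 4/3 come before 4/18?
Yes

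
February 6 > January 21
True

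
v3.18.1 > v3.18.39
False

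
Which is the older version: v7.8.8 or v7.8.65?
v7.8.8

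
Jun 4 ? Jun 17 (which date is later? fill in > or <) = <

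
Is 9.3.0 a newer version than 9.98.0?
No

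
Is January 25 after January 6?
Yes. Day 25 comes after day 6 in January — this is a date comparison, not a decimal one (the decimal 1.25 would be smaller than 1.6).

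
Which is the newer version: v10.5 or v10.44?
v10.44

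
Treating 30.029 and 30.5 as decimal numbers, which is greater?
30.5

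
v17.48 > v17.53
False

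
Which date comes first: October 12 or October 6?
October 6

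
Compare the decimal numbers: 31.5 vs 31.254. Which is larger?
31.5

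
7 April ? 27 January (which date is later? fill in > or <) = >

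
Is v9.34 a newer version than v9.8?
Yes. Version numbers are compared segment by segment as integers, not as decimals: minor version 34 > 8, so v9.34 > v9.8 (even though the decimal 9.34 < 9.8).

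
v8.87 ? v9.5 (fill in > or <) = <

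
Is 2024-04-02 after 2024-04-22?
No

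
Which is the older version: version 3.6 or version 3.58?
version 3.6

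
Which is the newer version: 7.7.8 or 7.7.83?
7.7.83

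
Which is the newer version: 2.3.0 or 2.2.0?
2.3.0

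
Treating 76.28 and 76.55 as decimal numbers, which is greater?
76.55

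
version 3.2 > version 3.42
False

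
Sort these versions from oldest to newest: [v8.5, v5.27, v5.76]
[v5.27, v5.76, v8.5]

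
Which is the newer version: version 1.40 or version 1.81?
version 1.81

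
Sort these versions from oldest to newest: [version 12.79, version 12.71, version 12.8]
[version 12.8, version 12.71, version 12.79]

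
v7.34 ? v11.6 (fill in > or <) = <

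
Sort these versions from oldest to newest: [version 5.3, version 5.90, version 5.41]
[version 5.3, version 5.41, version 5.90]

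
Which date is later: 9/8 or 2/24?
9/8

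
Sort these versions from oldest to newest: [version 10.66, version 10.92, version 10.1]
[version 10.1, version 10.66, version 10.92]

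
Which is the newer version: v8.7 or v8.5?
v8.7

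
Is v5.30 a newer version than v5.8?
Yes. Version numbers are compared segment by segment as integers, not as decimals: minor version 30 > 8, so v5.30 > v5.8 (even though the decimal 5.30 < 5.8).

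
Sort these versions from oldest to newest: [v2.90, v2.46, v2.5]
[v2.5, v2.46, v2.90]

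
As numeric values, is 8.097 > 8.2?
False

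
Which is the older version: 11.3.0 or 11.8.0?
11.3.0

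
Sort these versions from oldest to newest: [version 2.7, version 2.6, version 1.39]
[version 1.39, version 2.6, version 2.7]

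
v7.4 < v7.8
True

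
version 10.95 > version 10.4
True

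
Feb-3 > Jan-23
True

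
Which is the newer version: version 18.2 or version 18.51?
version 18.51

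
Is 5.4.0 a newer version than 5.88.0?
No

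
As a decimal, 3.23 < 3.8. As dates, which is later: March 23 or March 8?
March 23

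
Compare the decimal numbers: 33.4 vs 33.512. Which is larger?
33.512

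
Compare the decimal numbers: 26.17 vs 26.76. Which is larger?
26.76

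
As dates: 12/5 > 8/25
True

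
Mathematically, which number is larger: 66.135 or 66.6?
66.6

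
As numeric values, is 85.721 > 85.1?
True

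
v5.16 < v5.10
False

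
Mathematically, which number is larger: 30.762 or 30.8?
30.8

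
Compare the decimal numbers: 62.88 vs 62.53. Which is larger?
62.88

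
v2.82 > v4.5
False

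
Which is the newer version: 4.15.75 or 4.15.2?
4.15.75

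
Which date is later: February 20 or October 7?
October 7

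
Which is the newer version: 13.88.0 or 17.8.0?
17.8.0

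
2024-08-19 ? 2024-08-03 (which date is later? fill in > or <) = >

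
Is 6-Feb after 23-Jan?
Yes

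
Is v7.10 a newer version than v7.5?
Yes. Version numbers are compared segment by segment as integers, not as decimals: minor version 10 > 5, so v7.10 > v7.5 (even though the decimal 7.10 < 7.5).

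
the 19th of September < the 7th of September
False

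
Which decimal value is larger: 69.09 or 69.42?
69.42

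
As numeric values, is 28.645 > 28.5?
True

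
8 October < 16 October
True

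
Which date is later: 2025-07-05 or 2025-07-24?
2025-07-24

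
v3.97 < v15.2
True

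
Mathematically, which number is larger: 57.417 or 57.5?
57.5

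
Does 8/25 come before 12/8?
Yes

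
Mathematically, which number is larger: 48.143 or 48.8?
48.8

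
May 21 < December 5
True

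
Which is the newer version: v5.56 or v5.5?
v5.56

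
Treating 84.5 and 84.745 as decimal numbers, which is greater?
84.745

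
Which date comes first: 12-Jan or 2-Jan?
2-Jan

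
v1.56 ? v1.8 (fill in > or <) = >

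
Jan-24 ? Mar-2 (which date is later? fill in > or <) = <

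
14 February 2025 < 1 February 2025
False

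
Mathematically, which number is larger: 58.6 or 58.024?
58.6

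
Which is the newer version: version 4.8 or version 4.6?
version 4.8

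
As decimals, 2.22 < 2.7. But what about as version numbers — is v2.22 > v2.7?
True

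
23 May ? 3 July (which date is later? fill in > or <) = <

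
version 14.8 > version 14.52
False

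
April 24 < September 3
True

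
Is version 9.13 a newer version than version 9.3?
Yes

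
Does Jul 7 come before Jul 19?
Yes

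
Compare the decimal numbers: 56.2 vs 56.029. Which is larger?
56.2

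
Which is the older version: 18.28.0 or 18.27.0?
18.27.0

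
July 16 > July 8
True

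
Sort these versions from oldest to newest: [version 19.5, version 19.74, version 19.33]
[version 19.5, version 19.33, version 19.74]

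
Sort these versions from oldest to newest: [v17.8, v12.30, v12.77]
[v12.30, v12.77, v17.8]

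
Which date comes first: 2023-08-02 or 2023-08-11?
2023-08-02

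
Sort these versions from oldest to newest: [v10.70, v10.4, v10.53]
[v10.4, v10.53, v10.70]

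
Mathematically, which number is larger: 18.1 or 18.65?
18.65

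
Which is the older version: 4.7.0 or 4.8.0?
4.7.0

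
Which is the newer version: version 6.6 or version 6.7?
version 6.7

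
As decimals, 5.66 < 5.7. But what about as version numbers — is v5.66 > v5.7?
True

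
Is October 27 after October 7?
Yes. Day 27 comes after day 7 in October — this is a date comparison, not a decimal one (the decimal 10.27 would be smaller than 10.7).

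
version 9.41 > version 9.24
True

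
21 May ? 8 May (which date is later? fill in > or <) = >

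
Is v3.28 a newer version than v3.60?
No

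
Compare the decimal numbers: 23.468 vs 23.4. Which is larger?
23.468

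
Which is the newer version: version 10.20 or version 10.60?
version 10.60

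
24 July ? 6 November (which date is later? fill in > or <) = <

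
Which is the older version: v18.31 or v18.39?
v18.31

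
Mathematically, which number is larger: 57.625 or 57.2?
57.625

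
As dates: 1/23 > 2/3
False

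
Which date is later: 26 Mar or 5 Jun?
5 Jun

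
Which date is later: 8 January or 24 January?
24 January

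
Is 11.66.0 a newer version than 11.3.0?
Yes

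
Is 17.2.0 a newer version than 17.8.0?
No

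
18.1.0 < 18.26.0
True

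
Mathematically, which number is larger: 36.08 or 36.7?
36.7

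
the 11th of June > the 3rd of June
True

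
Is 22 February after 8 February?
Yes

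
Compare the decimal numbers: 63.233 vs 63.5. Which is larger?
63.5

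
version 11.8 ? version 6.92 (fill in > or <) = >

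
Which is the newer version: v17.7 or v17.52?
v17.52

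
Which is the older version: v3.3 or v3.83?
v3.3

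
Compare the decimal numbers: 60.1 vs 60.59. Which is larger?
60.59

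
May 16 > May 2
True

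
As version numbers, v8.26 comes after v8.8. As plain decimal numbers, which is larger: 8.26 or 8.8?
8.8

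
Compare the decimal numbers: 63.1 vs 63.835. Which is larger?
63.835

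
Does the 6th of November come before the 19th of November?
Yes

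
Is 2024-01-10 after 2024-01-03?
Yes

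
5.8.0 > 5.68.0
False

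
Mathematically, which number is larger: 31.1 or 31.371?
31.371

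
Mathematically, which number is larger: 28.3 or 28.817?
28.817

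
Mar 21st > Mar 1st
True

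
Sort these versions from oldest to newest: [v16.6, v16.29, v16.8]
[v16.6, v16.8, v16.29]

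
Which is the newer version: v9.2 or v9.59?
v9.59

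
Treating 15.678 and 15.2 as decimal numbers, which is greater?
15.678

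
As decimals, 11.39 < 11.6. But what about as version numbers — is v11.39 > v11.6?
True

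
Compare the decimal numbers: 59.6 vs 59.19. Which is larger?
59.6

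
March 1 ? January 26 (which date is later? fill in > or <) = >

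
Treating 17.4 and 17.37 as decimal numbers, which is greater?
17.4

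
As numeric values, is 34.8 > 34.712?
True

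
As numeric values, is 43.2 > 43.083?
True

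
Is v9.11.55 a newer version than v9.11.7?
Yes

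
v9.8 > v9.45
False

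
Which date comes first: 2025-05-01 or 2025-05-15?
2025-05-01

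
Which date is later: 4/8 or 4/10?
4/10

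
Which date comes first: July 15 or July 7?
July 7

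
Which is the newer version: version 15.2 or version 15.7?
version 15.7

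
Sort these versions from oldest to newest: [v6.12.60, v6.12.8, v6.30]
[v6.12.8, v6.12.60, v6.30]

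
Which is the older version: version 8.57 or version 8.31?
version 8.31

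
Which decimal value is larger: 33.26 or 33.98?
33.98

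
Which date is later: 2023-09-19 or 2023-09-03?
2023-09-19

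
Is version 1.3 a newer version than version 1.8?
No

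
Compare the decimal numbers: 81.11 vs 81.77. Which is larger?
81.77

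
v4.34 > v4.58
False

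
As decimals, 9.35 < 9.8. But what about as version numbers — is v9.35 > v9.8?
True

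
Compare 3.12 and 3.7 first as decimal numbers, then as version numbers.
As decimals: 3.12 < 3.7. As versions: v3.12 > v3.7 (minor version 12 > 7).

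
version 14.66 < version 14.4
False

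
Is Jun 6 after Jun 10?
No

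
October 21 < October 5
False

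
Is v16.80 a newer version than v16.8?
Yes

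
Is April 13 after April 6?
Yes. Day 13 comes after day 6 in April — this is a date comparison, not a decimal one (the decimal 4.13 would be smaller than 4.6).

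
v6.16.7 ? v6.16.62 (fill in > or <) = <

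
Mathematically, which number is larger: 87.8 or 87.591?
87.8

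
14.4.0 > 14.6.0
False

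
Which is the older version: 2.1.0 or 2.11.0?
2.1.0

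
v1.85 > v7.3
False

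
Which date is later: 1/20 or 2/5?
2/5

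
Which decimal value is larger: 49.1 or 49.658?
49.658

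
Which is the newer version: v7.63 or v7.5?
v7.63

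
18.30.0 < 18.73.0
True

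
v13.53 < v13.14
False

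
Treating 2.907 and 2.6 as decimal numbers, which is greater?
2.907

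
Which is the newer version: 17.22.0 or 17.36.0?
17.36.0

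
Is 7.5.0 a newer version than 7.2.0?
Yes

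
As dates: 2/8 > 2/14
False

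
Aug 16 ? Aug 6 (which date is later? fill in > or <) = >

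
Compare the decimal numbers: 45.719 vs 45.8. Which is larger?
45.8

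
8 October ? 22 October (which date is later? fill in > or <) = <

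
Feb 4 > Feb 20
False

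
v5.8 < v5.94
True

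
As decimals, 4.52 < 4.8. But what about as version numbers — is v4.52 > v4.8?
True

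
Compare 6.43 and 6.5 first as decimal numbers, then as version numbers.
As decimals: 6.43 < 6.5. As versions: v6.43 > v6.5 (minor version 43 > 5).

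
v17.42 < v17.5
False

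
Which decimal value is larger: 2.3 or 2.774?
2.774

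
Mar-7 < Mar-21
True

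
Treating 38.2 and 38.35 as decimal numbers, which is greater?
38.35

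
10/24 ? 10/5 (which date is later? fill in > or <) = >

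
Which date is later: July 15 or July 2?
July 15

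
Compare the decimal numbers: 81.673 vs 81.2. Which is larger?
81.673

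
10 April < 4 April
False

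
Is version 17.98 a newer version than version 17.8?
Yes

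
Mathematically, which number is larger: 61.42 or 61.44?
61.44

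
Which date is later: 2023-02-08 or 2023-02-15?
2023-02-15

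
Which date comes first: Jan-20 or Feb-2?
Jan-20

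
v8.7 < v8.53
True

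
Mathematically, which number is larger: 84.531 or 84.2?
84.531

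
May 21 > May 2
True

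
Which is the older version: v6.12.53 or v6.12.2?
v6.12.2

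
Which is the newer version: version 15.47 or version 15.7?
version 15.47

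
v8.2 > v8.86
False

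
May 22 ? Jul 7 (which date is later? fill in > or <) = <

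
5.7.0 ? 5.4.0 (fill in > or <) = >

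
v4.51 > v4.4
True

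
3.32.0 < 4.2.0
True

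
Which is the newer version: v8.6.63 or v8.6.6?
v8.6.63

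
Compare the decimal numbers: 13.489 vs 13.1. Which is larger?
13.489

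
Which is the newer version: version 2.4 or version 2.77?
version 2.77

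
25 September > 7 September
True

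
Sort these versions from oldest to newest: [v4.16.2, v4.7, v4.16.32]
[v4.7, v4.16.2, v4.16.32]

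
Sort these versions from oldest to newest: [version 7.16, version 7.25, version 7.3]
[version 7.3, version 7.16, version 7.25]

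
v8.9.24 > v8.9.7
True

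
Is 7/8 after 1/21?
Yes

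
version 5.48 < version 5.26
False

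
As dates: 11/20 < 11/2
False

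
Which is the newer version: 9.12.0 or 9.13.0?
9.13.0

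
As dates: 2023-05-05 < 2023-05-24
True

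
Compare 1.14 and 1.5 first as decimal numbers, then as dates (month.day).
As decimals: 1.14 < 1.5. As dates: 1/14 is later than 1/5 (day 14 > day 5).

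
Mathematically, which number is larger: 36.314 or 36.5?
36.5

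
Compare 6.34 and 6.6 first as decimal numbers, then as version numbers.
As decimals: 6.34 < 6.6. As versions: v6.34 > v6.6 (minor version 34 > 6).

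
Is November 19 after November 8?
Yes. Day 19 comes after day 8 in November — this is a date comparison, not a decimal one (the decimal 11.19 would be smaller than 11.8).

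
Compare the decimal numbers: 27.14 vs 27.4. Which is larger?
27.4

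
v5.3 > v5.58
False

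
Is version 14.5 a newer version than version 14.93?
No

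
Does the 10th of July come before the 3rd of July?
No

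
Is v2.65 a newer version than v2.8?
Yes. Version numbers are compared segment by segment as integers, not as decimals: minor version 65 > 8, so v2.65 > v2.8 (even though the decimal 2.65 < 2.8).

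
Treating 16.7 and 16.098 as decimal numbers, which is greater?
16.7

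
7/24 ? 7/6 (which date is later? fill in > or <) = >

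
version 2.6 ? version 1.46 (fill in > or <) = >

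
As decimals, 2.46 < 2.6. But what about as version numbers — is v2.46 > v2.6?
True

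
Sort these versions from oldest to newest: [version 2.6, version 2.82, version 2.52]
[version 2.6, version 2.52, version 2.82]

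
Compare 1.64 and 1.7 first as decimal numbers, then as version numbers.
As decimals: 1.64 < 1.7. As versions: v1.64 > v1.7 (minor version 64 > 7).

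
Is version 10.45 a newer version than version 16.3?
No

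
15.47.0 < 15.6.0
False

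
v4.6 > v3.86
True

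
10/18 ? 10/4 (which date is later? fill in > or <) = >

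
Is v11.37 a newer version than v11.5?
Yes. Version numbers are compared segment by segment as integers, not as decimals: minor version 37 > 5, so v11.37 > v11.5 (even though the decimal 11.37 < 11.5).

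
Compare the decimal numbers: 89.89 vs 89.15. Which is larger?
89.89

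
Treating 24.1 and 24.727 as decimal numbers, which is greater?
24.727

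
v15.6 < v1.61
False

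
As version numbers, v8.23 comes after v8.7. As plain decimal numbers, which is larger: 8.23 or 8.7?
8.7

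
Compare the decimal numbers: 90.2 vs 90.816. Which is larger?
90.816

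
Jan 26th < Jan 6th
False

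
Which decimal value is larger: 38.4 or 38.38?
38.4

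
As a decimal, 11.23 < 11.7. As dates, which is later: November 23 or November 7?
November 23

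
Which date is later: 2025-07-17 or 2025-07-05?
2025-07-17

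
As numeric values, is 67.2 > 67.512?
False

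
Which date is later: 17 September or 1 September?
17 September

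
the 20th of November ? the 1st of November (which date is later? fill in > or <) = >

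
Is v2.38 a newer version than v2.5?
Yes. Version numbers are compared segment by segment as integers, not as decimals: minor version 38 > 5, so v2.38 > v2.5 (even though the decimal 2.38 < 2.5).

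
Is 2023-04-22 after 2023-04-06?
Yes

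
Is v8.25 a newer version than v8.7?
Yes. Version numbers are compared segment by segment as integers, not as decimals: minor version 25 > 7, so v8.25 > v8.7 (even though the decimal 8.25 < 8.7).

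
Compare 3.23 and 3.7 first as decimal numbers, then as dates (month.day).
As decimals: 3.23 < 3.7. As dates: 3/23 is later than 3/7 (day 23 > day 7).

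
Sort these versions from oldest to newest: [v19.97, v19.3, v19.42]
[v19.3, v19.42, v19.97]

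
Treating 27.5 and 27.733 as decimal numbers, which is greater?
27.733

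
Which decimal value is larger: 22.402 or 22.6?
22.6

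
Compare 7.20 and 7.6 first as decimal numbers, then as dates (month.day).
As decimals: 7.20 < 7.6. As dates: 7/20 is later than 7/6 (day 20 > day 6).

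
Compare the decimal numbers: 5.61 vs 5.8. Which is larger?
5.8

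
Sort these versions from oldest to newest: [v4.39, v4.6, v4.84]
[v4.6, v4.39, v4.84]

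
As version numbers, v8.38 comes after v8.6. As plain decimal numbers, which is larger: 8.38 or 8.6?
8.6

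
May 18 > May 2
True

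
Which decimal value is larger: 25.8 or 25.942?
25.942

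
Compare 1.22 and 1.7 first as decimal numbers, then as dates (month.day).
As decimals: 1.22 < 1.7. As dates: 1/22 is later than 1/7 (day 22 > day 7).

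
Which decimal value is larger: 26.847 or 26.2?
26.847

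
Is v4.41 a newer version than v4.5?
Yes. Version numbers are compared segment by segment as integers, not as decimals: minor version 41 > 5, so v4.41 > v4.5 (even though the decimal 4.41 < 4.5).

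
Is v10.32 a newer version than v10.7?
Yes. Version numbers are compared segment by segment as integers, not as decimals: minor version 32 > 7, so v10.32 > v10.7 (even though the decimal 10.32 < 10.7).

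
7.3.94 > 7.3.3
True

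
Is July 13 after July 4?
Yes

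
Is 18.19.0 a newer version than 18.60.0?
No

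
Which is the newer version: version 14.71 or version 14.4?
version 14.71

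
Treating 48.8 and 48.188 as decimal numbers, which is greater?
48.8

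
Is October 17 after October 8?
Yes. Day 17 comes after day 8 in October — this is a date comparison, not a decimal one (the decimal 10.17 would be smaller than 10.8).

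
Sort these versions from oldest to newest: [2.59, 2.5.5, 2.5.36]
[2.5.5, 2.5.36, 2.59]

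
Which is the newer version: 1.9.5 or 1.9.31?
1.9.31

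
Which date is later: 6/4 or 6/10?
6/10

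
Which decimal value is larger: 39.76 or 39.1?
39.76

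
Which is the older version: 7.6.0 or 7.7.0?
7.6.0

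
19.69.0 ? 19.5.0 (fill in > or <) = >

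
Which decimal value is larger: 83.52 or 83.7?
83.7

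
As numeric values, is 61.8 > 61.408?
True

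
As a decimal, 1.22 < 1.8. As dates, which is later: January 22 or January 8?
January 22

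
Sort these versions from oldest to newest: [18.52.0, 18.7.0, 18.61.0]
[18.7.0, 18.52.0, 18.61.0]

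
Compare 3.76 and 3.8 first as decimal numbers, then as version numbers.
As decimals: 3.76 < 3.8. As versions: v3.76 > v3.8 (minor version 76 > 8).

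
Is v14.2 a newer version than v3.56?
Yes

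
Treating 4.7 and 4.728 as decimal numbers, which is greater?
4.728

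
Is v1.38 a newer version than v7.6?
No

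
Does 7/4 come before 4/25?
No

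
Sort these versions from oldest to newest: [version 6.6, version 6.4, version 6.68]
[version 6.4, version 6.6, version 6.68]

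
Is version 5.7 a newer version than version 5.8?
No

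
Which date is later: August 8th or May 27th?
August 8th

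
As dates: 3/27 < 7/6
True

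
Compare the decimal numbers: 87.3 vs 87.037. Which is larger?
87.3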